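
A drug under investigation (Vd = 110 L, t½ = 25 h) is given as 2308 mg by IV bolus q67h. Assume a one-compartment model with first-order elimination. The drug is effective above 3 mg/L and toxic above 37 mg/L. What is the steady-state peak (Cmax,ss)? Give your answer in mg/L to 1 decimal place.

Over one 67-h interval, 67/25 ≈ 2.68 half-lives elapse, leaving f ≈ 0.1560 of each dose.
At steady state, accumulation factor R = 1/(1 − e^(−kτ)) ≈ 1.1848.
Single-dose peak C₀ = D/Vd = 2308/110 ≈ 20.982 mg/L.
Cmax,ss = C₀/(1 − f) ≈ 20.982/0.8440 ≈ 24.860 mg/L.
Peak 24.9 mg/L vs MTC 37 mg/L: below toxic threshold.

24.9 mg/L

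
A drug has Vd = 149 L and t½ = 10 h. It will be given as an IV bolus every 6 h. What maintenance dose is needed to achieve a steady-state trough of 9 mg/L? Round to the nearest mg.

τ/t½ = 6/10 ≈ 0.6, so f = (1/2)^(6/10) ≈ 0.659754.
Cmin,ss = (D/Vd)·f/(1−f), so D = Cmin,ss·Vd·(1−f)/f.
D = 9 × 149 × (1−f)/f ≈ 9 × 149 × 0.51572 ≈ 691.58 mg.

692 mg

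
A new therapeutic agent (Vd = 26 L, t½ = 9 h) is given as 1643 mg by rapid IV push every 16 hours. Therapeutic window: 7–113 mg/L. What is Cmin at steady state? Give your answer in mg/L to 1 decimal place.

26.0 mg/L

τ/t½ = 16/9 ≈ 1.7778, so fraction remaining f = (1/2)^(16/9) ≈ 0.2916.
Single-dose peak C₀ = D/Vd = 1643/26 ≈ 63.192 mg/L.
Steady-state trough Cmin,ss = C₀·f/(1−f) ≈ 63.192 × 0.2916/0.7084 ≈ 26.012 mg/L.
Trough 26.0 mg/L vs MEC 7 mg/L: adequate.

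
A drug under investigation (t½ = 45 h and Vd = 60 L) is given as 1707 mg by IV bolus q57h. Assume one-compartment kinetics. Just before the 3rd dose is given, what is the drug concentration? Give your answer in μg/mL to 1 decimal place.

16.7 μg/mL

f = (1/2)^(τ/t½) = (1/2)^(57/45) ≈ 0.4156.
C₀ = D/Vd = 1707/60 ≈ 28.450 μg/mL.
Before the 3rd dose, 2 doses have been given. Superposition: Cmin = C₀·(f + f²).
≈ 28.450 × (0.4156 + 0.1727) ≈ 28.450 × 0.5883 ≈ 16.737 μg/mL.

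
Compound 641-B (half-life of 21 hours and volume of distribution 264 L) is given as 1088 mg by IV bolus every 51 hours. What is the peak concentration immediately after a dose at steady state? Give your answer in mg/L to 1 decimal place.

5.1 mg/L

Over one 51-h interval, 51/21 ≈ 2.4286 half-lives elapse, leaving f ≈ 0.1857 of each dose.
At steady state, accumulation factor R = 1/(1 − e^(−kτ)) ≈ 1.2280.
Single-dose peak C₀ = D/Vd = 1088/264 ≈ 4.121 mg/L.
Steady-state peak Cmax,ss = C₀·R ≈ 4.121 × 1.2280 ≈ 5.061 mg/L.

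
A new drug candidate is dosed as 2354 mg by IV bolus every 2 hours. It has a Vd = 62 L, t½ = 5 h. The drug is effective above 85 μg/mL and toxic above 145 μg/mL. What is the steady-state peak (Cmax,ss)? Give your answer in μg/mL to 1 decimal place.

τ/t½ = 2/5 ≈ 0.4, so fraction remaining f = (1/2)^(2/5) ≈ 0.7579.
Accumulation ratio R = 1/(1 − f) ≈ 1/0.2421 ≈ 4.1305.
Each bolus raises the concentration by D/Vd = 2354/62 ≈ 37.968 μg/mL.
Steady-state peak Cmax,ss = C₀·R ≈ 37.968 × 4.1305 ≈ 156.827 μg/mL.
Peak 156.8 μg/mL vs MTC 145 μg/mL: exceeds toxic threshold.

156.8 μg/mL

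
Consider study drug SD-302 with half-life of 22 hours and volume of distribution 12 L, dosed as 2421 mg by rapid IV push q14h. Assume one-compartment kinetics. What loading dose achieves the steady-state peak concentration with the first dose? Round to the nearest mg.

f = (1/2)^(14/22) ≈ 0.643332; accumulation ratio R = 1/(1−f) ≈ 2.80373.
Loading dose to hit Cmax,ss on first dose: D_load = D_maint·R ≈ 2421 × 2.80373 ≈ 6787.83 mg.

6788 mg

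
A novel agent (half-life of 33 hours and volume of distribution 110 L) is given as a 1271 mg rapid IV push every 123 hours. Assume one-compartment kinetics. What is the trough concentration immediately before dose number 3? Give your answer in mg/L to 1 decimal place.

f = (1/2)^(τ/t½) = (1/2)^(123/33) ≈ 0.0755.
C₀ = D/Vd = 1271/110 ≈ 11.555 mg/L.
Before the 3rd dose, 2 doses have been given. Superposition: Cmin = C₀·(f + f²).
≈ 11.555 × (0.0755 + 0.0057) ≈ 11.555 × 0.0812 ≈ 0.938 mg/L.

0.9 mg/L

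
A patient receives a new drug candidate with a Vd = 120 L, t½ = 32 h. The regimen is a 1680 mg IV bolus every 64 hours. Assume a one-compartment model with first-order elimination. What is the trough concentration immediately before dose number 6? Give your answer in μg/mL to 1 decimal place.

4.7 μg/mL

f = (1/2)^(τ/t½) = (1/2)^(64/32) ≈ 0.2500.
C₀ = D/Vd = 1680/120 ≈ 14.000 μg/mL.
Before the 6th dose, 5 doses have been given. Superposition: Cmin = C₀·(f + f² + … + f^5).
≈ 14.000 × (0.2500 + 0.0625 + 0.0156 + 0.0039 + 0.0010) ≈ 14.000 × 0.3330 ≈ 4.662 μg/mL.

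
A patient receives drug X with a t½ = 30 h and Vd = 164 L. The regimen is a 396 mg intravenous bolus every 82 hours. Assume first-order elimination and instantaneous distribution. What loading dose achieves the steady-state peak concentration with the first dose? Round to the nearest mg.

f = (1/2)^(82/30) ≈ 0.150378; accumulation ratio R = 1/(1−f) ≈ 1.17699.
Loading dose to hit Cmax,ss on first dose: D_load = D_maint·R ≈ 396 × 1.17699 ≈ 466.09 mg.

466 mg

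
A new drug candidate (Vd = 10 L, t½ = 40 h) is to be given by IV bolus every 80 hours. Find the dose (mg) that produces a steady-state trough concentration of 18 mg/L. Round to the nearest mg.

τ/t½ = 80/40 ≈ 2, so f = (1/2)^(80/40) ≈ 0.250000.
Cmin,ss = (D/Vd)·f/(1−f), so D = Cmin,ss·Vd·(1−f)/f.
D = 18 × 10 × (1−f)/f ≈ 18 × 10 × 3.00000 ≈ 540.00 mg.

540 mg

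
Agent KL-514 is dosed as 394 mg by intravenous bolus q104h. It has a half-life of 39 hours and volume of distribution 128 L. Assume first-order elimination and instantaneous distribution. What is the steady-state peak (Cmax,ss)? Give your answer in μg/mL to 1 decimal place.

3.7 μg/mL

k = ln2/t½ = ln2/39 ≈ 0.017773 h⁻¹; fraction remaining f = e^(−kτ) = e^(−0.017773×104) ≈ 0.1575.
At steady state, accumulation factor R = 1/(1 − e^(−kτ)) ≈ 1.1869.
Each bolus raises the concentration by D/Vd = 394/128 ≈ 3.078 μg/mL.
Cmax,ss = C₀/(1 − f) ≈ 3.078/0.8425 ≈ 3.653 μg/mL.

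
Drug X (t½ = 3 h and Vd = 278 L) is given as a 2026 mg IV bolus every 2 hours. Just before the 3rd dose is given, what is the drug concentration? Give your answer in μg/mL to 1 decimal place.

7.5 μg/mL

f = (1/2)^(τ/t½) = (1/2)^(2/3) ≈ 0.6300.
C₀ = D/Vd = 2026/278 ≈ 7.288 μg/mL.
Before the 3rd dose, 2 doses have been given. Superposition: Cmin = C₀·(f + f²).
≈ 7.288 × (0.6300 + 0.3969) ≈ 7.288 × 1.0269 ≈ 7.484 μg/mL.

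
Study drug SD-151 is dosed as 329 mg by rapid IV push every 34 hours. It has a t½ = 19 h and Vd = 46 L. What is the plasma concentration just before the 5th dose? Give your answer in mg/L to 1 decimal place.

2.9 mg/L

f = (1/2)^(τ/t½) = (1/2)^(34/19) ≈ 0.2893.
C₀ = D/Vd = 329/46 ≈ 7.152 mg/L.
Before the 5th dose, 4 doses have been given. Superposition: Cmin = C₀·(f + f² + … + f^4).
≈ 7.152 × (0.2893 + 0.0837 + 0.0242 + 0.0070) ≈ 7.152 × 0.4042 ≈ 2.891 mg/L.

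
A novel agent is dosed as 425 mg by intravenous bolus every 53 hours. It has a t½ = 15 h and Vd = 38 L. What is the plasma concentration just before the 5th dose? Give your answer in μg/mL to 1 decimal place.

f = (1/2)^(τ/t½) = (1/2)^(53/15) ≈ 0.0864.
C₀ = D/Vd = 425/38 ≈ 11.184 μg/mL.
Before the 5th dose, 4 doses have been given. Superposition: Cmin = C₀·(f + f² + … + f^4).
≈ 11.184 × (0.0864 + 0.0075 + 0.0006 + 0.0001) ≈ 11.184 × 0.0946 ≈ 1.058 μg/mL.

1.1 μg/mL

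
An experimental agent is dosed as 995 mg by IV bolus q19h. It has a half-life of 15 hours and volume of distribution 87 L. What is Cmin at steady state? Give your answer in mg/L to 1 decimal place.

k = ln2/t½ = ln2/15 ≈ 0.046210 h⁻¹; fraction remaining f = e^(−kτ) = e^(−0.046210×19) ≈ 0.4156.
At steady state, accumulation factor R = 1/(1 − e^(−kτ)) ≈ 1.7112.
Each bolus raises the concentration by D/Vd = 995/87 ≈ 11.437 mg/L.
Steady-state peak Cmax,ss = C₀·R ≈ 11.437 × 1.7112 ≈ 19.571 mg/L.
One interval later, Cmin,ss = Cmax,ss·e^(−kτ) ≈ 19.571 × 0.4156 ≈ 8.134 mg/L.

8.1 mg/L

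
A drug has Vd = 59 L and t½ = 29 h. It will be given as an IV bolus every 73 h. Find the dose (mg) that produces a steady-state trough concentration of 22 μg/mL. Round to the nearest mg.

6133 mg

τ/t½ = 73/29 ≈ 2.5172, so f = (1/2)^(73/29) ≈ 0.174677.
Cmin,ss = (D/Vd)·f/(1−f), so D = Cmin,ss·Vd·(1−f)/f.
D = 22 × 59 × (1−f)/f ≈ 22 × 59 × 4.72485 ≈ 6132.86 mg.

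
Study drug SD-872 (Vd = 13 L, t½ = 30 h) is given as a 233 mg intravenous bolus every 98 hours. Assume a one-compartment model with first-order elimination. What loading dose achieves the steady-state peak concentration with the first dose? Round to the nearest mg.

f = (1/2)^(98/30) ≈ 0.103905; accumulation ratio R = 1/(1−f) ≈ 1.11595.
Loading dose to hit Cmax,ss on first dose: D_load = D_maint·R ≈ 233 × 1.11595 ≈ 260.02 mg.

260 mg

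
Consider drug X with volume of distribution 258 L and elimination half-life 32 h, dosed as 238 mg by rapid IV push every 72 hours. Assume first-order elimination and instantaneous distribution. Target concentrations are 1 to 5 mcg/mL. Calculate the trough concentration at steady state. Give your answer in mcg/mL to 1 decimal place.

0.2 mcg/mL

Over one 72-h interval, 72/32 ≈ 2.25 half-lives elapse, leaving f ≈ 0.2102 of each dose.
Each bolus raises the concentration by D/Vd = 238/258 ≈ 0.922 mcg/mL.
Steady-state trough Cmin,ss = C₀·f/(1−f) ≈ 0.922 × 0.2102/0.7898 ≈ 0.245 mcg/mL.
Trough 0.2 mcg/mL vs MEC 1 mcg/mL: subtherapeutic.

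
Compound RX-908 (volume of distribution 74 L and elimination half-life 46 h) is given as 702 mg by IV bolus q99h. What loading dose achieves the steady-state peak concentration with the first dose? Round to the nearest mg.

906 mg

f = (1/2)^(99/46) ≈ 0.224973; accumulation ratio R = 1/(1−f) ≈ 1.29028.
Loading dose to hit Cmax,ss on first dose: D_load = D_maint·R ≈ 702 × 1.29028 ≈ 905.78 mg.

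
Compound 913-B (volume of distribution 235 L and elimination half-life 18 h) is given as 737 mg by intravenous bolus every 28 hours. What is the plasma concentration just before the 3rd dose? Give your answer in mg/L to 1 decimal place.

1.4 mg/L

f = (1/2)^(τ/t½) = (1/2)^(28/18) ≈ 0.3402.
C₀ = D/Vd = 737/235 ≈ 3.136 mg/L.
Before the 3rd dose, 2 doses have been given. Superposition: Cmin = C₀·(f + f²).
≈ 3.136 × (0.3402 + 0.1157) ≈ 3.136 × 0.4559 ≈ 1.430 mg/L.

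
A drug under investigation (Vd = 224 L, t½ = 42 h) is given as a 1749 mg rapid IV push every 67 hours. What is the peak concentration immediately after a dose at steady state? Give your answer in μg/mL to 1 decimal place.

11.7 μg/mL

Over one 67-h interval, 67/42 ≈ 1.5952 half-lives elapse, leaving f ≈ 0.3310 of each dose.
At steady state, accumulation factor R = 1/(1 − e^(−kτ)) ≈ 1.4948.
Each bolus raises the concentration by D/Vd = 1749/224 ≈ 7.808 μg/mL.
Cmax,ss = C₀/(1 − f) ≈ 7.808/0.6690 ≈ 11.671 μg/mL.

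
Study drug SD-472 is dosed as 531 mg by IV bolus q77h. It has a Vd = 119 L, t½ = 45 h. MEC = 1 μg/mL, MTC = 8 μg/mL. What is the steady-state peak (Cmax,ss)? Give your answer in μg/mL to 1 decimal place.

k = ln2/t½ = ln2/45 ≈ 0.015403 h⁻¹; fraction remaining f = e^(−kτ) = e^(−0.015403×77) ≈ 0.3054.
At steady state, accumulation factor R = 1/(1 − e^(−kτ)) ≈ 1.4397.
Single-dose peak C₀ = D/Vd = 531/119 ≈ 4.462 μg/mL.
Steady-state peak Cmax,ss = C₀·R ≈ 4.462 × 1.4397 ≈ 6.424 μg/mL.
Peak 6.4 μg/mL vs MTC 8 μg/mL: below toxic threshold.

6.4 μg/mL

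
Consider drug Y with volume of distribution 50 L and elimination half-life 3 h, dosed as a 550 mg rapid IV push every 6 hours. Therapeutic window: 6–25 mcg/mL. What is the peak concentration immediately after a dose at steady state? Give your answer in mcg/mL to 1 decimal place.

τ = 6 h = 2 half-lives, so f = (1/2)^2 = 0.25.
At steady state, R = 1/(1 − 0.25) = 4/3.
Single-dose peak C₀ = D/Vd = 550/50 = 11 mcg/mL.
Steady-state peak Cmax,ss = C₀·R = 11 × 4/3 ≈ 14.667 mcg/mL.
Peak 14.7 mcg/mL vs MTC 25 mcg/mL: below toxic threshold.

14.7 mcg/mL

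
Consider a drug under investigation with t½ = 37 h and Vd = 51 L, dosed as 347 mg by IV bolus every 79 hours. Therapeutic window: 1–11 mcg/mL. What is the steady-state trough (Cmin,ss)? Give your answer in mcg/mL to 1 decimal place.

2.0 mcg/mL

k = ln2/t½ = ln2/37 ≈ 0.018734 h⁻¹; fraction remaining f = e^(−kτ) = e^(−0.018734×79) ≈ 0.2276.
Accumulation ratio R = 1/(1 − f) ≈ 1/0.7724 ≈ 1.2947.
Single-dose peak C₀ = D/Vd = 347/51 ≈ 6.804 mcg/mL.
Cmax,ss = C₀/(1 − f) ≈ 6.804/0.7724 ≈ 8.809 mcg/mL.
One interval later, Cmin,ss = Cmax,ss·e^(−kτ) ≈ 8.809 × 0.2276 ≈ 2.005 mcg/mL.
Trough 2.0 mcg/mL vs MEC 1 mcg/mL: adequate.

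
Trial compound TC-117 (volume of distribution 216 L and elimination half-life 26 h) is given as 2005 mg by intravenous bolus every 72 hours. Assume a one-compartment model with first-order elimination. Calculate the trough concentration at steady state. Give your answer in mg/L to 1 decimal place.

k = ln2/t½ = ln2/26 ≈ 0.026660 h⁻¹; fraction remaining f = e^(−kτ) = e^(−0.026660×72) ≈ 0.1467.
At steady state, accumulation factor R = 1/(1 − e^(−kτ)) ≈ 1.1719.
Each bolus raises the concentration by D/Vd = 2005/216 ≈ 9.282 mg/L.
Cmax,ss = C₀/(1 − f) ≈ 9.282/0.8533 ≈ 10.878 mg/L.
One interval later, Cmin,ss = Cmax,ss·e^(−kτ) ≈ 10.878 × 0.1467 ≈ 1.596 mg/L.

1.6 mg/L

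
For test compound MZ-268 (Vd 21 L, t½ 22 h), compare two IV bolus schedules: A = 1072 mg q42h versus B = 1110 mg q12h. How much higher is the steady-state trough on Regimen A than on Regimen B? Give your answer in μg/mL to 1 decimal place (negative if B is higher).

Regimen A: f = (1/2)^(42/22) ≈ 0.2663; Cmin,ss = (1072/21)·f/(1−f) ≈ 18.528 μg/mL.
Regimen B: f = (1/2)^(12/22) ≈ 0.6852; Cmin,ss = (1110/21)·f/(1−f) ≈ 115.050 μg/mL.
Difference ≈ 18.528 − 115.050 ≈ -96.522 μg/mL.

-96.5 μg/mL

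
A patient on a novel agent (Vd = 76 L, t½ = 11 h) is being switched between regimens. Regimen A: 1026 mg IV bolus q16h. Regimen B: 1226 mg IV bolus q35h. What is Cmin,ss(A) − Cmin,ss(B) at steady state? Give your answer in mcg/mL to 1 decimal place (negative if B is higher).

Regimen A: f = (1/2)^(16/11) ≈ 0.3649; Cmin,ss = (1026/76)·f/(1−f) ≈ 7.756 mcg/mL.
Regimen B: f = (1/2)^(35/11) ≈ 0.1102; Cmin,ss = (1226/76)·f/(1−f) ≈ 1.998 mcg/mL.
Difference ≈ 7.756 − 1.998 ≈ 5.758 mcg/mL.

5.8 mcg/mL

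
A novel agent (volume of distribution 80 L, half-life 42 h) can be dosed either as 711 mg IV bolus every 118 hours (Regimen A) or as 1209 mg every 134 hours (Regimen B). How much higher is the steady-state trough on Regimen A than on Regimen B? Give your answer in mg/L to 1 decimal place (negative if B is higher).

Regimen A: f = (1/2)^(118/42) ≈ 0.1426; Cmin,ss = (711/80)·f/(1−f) ≈ 1.478 mg/L.
Regimen B: f = (1/2)^(134/42) ≈ 0.1095; Cmin,ss = (1209/80)·f/(1−f) ≈ 1.858 mg/L.
Difference ≈ 1.478 − 1.858 ≈ -0.380 mg/L.

-0.4 mg/L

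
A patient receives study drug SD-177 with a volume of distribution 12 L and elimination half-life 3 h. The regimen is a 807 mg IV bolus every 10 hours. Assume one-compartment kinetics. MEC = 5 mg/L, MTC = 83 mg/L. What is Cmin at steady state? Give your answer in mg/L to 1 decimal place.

Over one 10-h interval, 10/3 ≈ 3.3333 half-lives elapse, leaving f ≈ 0.0992 of each dose.
Accumulation ratio R = 1/(1 − f) ≈ 1/0.9008 ≈ 1.1101.
Single-dose peak C₀ = D/Vd = 807/12 ≈ 67.250 mg/L.
Steady-state peak Cmax,ss = C₀·R ≈ 67.250 × 1.1101 ≈ 74.654 mg/L.
One interval later, Cmin,ss = Cmax,ss·e^(−kτ) ≈ 74.654 × 0.0992 ≈ 7.406 mg/L.
Trough 7.4 mg/L vs MEC 5 mg/L: adequate.

7.4 mg/L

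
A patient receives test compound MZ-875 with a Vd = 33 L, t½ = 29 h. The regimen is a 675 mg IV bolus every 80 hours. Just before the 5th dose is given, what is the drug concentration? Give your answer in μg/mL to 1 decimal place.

f = (1/2)^(τ/t½) = (1/2)^(80/29) ≈ 0.1478.
C₀ = D/Vd = 675/33 ≈ 20.455 μg/mL.
Before the 5th dose, 4 doses have been given. Superposition: Cmin = C₀·(f + f² + … + f^4).
≈ 20.455 × (0.1478 + 0.0218 + 0.0032 + 0.0005) ≈ 20.455 × 0.1733 ≈ 3.545 μg/mL.

3.5 μg/mL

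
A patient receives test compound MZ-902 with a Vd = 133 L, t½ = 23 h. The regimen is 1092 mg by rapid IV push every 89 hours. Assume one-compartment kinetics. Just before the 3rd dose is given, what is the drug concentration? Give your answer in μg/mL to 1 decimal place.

0.6 μg/mL

f = (1/2)^(τ/t½) = (1/2)^(89/23) ≈ 0.0684.
C₀ = D/Vd = 1092/133 ≈ 8.211 μg/mL.
Before the 3rd dose, 2 doses have been given. Superposition: Cmin = C₀·(f + f²).
≈ 8.211 × (0.0684 + 0.0047) ≈ 8.211 × 0.0731 ≈ 0.600 μg/mL.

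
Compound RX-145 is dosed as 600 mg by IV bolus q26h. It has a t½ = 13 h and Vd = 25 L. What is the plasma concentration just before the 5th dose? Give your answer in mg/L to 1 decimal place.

f = (1/2)^(τ/t½) = (1/2)^(26/13) ≈ 0.2500.
C₀ = D/Vd = 600/25 ≈ 24.000 mg/L.
Before the 5th dose, 4 doses have been given. Superposition: Cmin = C₀·(f + f² + … + f^4).
≈ 24.000 × (0.2500 + 0.0625 + 0.0156 + 0.0039) ≈ 24.000 × 0.3320 ≈ 7.968 mg/L.

8.0 mg/L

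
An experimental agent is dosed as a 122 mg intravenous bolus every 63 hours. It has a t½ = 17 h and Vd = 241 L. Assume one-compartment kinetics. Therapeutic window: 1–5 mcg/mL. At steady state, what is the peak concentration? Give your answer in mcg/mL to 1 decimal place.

0.5 mcg/mL

k = ln2/t½ = ln2/17 ≈ 0.040773 h⁻¹; fraction remaining f = e^(−kτ) = e^(−0.040773×63) ≈ 0.0766.
Accumulation ratio R = 1/(1 − f) ≈ 1/0.9234 ≈ 1.0830.
Single-dose peak C₀ = D/Vd = 122/241 ≈ 0.506 mcg/mL.
Cmax,ss = C₀/(1 − f) ≈ 0.506/0.9234 ≈ 0.548 mcg/mL.
Peak 0.5 mcg/mL vs MTC 5 mcg/mL: below toxic threshold.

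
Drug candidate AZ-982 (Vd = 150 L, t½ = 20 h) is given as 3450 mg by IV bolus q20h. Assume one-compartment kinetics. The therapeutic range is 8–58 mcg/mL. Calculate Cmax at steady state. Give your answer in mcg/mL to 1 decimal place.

τ = 20 h = 1 half-life, so f = (1/2)^1 = 0.5.
Accumulation ratio R = 1/(1 − f) = 1/0.5 = 2/1.
Single-dose peak C₀ = D/Vd = 3450/150 = 23 mcg/mL.
Steady-state peak Cmax,ss = C₀·R = 23 × 2/1 ≈ 46.000 mcg/mL.
Peak 46.0 mcg/mL vs MTC 58 mcg/mL: below toxic threshold.

46.0 mcg/mL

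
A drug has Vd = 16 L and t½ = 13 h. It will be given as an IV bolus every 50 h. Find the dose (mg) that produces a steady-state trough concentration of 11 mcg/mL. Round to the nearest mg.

τ/t½ = 50/13 ≈ 3.8462, so f = (1/2)^(50/13) ≈ 0.069533.
Cmin,ss = (D/Vd)·f/(1−f), so D = Cmin,ss·Vd·(1−f)/f.
D = 11 × 16 × (1−f)/f ≈ 11 × 16 × 13.38166 ≈ 2355.17 mg.

2355 mg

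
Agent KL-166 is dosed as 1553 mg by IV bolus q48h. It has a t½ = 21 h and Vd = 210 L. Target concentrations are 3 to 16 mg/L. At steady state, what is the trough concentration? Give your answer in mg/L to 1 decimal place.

1.9 mg/L

k = ln2/t½ = ln2/21 ≈ 0.033007 h⁻¹; fraction remaining f = e^(−kτ) = e^(−0.033007×48) ≈ 0.2051.
Each bolus raises the concentration by D/Vd = 1553/210 ≈ 7.395 mg/L.
Steady-state trough Cmin,ss = C₀·f/(1−f) ≈ 7.395 × 0.2051/0.7949 ≈ 1.908 mg/L.
Trough 1.9 mg/L vs MEC 3 mg/L: subtherapeutic.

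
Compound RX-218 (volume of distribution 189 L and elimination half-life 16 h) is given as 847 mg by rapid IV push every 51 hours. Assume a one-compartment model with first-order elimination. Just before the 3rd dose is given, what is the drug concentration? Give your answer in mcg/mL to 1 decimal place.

f = (1/2)^(τ/t½) = (1/2)^(51/16) ≈ 0.1098.
C₀ = D/Vd = 847/189 ≈ 4.481 mcg/mL.
Before the 3rd dose, 2 doses have been given. Superposition: Cmin = C₀·(f + f²).
≈ 4.481 × (0.1098 + 0.0121) ≈ 4.481 × 0.1219 ≈ 0.546 mcg/mL.

0.5 mcg/mL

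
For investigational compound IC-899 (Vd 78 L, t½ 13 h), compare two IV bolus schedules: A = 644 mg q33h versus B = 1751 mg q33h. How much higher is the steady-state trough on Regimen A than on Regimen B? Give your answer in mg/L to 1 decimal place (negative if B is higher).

Regimen A: f = (1/2)^(33/13) ≈ 0.1721; Cmin,ss = (644/78)·f/(1−f) ≈ 1.716 mg/L.
Regimen B: f = (1/2)^(33/13) ≈ 0.1721; Cmin,ss = (1751/78)·f/(1−f) ≈ 4.667 mg/L.
Difference ≈ 1.716 − 4.667 ≈ -2.951 mg/L.

-3.0 mg/L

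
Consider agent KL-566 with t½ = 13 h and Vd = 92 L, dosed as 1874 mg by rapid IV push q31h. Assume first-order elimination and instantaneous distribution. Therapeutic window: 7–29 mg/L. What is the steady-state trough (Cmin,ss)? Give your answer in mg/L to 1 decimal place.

τ/t½ = 31/13 ≈ 2.3846, so fraction remaining f = (1/2)^(31/13) ≈ 0.1915.
Accumulation ratio R = 1/(1 − f) ≈ 1/0.8085 ≈ 1.2369.
Single-dose peak C₀ = D/Vd = 1874/92 ≈ 20.370 mg/L.
Cmax,ss = C₀/(1 − f) ≈ 20.370/0.8085 ≈ 25.195 mg/L.
Steady-state trough Cmin,ss = Cmax,ss·f ≈ 25.195 × 0.1915 ≈ 4.825 mg/L.
Trough 4.8 mg/L vs MEC 7 mg/L: subtherapeutic.

4.8 mg/L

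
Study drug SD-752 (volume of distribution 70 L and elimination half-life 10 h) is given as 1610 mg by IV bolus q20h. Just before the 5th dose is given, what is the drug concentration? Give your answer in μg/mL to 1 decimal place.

f = (1/2)^(τ/t½) = (1/2)^(20/10) ≈ 0.2500.
C₀ = D/Vd = 1610/70 ≈ 23.000 μg/mL.
Before the 5th dose, 4 doses have been given. Superposition: Cmin = C₀·(f + f² + … + f^4).
≈ 23.000 × (0.2500 + 0.0625 + 0.0156 + 0.0039) ≈ 23.000 × 0.3320 ≈ 7.636 μg/mL.

7.6 μg/mL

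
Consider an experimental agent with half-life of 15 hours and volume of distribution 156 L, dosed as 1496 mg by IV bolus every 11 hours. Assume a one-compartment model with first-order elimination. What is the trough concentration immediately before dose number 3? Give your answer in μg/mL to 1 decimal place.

f = (1/2)^(τ/t½) = (1/2)^(11/15) ≈ 0.6015.
C₀ = D/Vd = 1496/156 ≈ 9.590 μg/mL.
Before the 3rd dose, 2 doses have been given. Superposition: Cmin = C₀·(f + f²).
≈ 9.590 × (0.6015 + 0.3618) ≈ 9.590 × 0.9633 ≈ 9.238 μg/mL.

9.2 μg/mL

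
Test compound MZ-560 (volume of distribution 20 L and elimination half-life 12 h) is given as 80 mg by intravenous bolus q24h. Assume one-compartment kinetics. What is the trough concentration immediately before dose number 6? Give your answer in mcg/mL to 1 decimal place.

1.3 mcg/mL

f = (1/2)^(τ/t½) = (1/2)^(24/12) ≈ 0.2500.
C₀ = D/Vd = 80/20 ≈ 4.000 mcg/mL.
Before the 6th dose, 5 doses have been given. Superposition: Cmin = C₀·(f + f² + … + f^5).
≈ 4.000 × (0.2500 + 0.0625 + 0.0156 + 0.0039 + 0.0010) ≈ 4.000 × 0.3330 ≈ 1.332 mcg/mL.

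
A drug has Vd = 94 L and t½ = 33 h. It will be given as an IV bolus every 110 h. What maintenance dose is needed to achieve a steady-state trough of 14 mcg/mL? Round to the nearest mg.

τ/t½ = 110/33 ≈ 3.3333, so f = (1/2)^(110/33) ≈ 0.099213.
Cmin,ss = (D/Vd)·f/(1−f), so D = Cmin,ss·Vd·(1−f)/f.
D = 14 × 94 × (1−f)/f ≈ 14 × 94 × 9.07932 ≈ 11948.39 mg.

11948 mg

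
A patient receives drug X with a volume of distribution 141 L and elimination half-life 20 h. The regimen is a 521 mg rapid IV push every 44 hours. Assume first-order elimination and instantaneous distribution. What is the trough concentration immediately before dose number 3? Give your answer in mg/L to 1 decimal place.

1.0 mg/L

f = (1/2)^(τ/t½) = (1/2)^(44/20) ≈ 0.2176.
C₀ = D/Vd = 521/141 ≈ 3.695 mg/L.
Before the 3rd dose, 2 doses have been given. Superposition: Cmin = C₀·(f + f²).
≈ 3.695 × (0.2176 + 0.0473) ≈ 3.695 × 0.2649 ≈ 0.979 mg/L.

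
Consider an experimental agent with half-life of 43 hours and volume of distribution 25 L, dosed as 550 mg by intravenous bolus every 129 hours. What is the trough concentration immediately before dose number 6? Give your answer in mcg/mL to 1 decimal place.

3.1 mcg/mL

f = (1/2)^(τ/t½) = (1/2)^(129/43) ≈ 0.1250.
C₀ = D/Vd = 550/25 ≈ 22.000 mcg/mL.
Before the 6th dose, 5 doses have been given. Superposition: Cmin = C₀·(f + f² + … + f^5).
≈ 22.000 × (0.1250 + 0.0156 + 0.0020 + 0.0002 + 0.0000) ≈ 22.000 × 0.1428 ≈ 3.142 mcg/mL.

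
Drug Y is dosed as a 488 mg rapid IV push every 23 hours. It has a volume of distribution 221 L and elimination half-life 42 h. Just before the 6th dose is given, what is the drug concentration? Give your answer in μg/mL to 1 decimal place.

4.1 μg/mL

f = (1/2)^(τ/t½) = (1/2)^(23/42) ≈ 0.6841.
C₀ = D/Vd = 488/221 ≈ 2.208 μg/mL.
Before the 6th dose, 5 doses have been given. Superposition: Cmin = C₀·(f + f² + … + f^5).
≈ 2.208 × (0.6841 + 0.4680 + 0.3202 + 0.2190 + 0.1498) ≈ 2.208 × 1.8411 ≈ 4.065 μg/mL.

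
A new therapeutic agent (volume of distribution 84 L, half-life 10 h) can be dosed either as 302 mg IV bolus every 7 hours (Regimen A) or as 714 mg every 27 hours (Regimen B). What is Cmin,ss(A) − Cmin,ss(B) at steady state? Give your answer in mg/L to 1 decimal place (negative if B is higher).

4.2 mg/L

Regimen A: f = (1/2)^(7/10) ≈ 0.6156; Cmin,ss = (302/84)·f/(1−f) ≈ 5.758 mg/L.
Regimen B: f = (1/2)^(27/10) ≈ 0.1539; Cmin,ss = (714/84)·f/(1−f) ≈ 1.546 mg/L.
Difference ≈ 5.758 − 1.546 ≈ 4.212 mg/L.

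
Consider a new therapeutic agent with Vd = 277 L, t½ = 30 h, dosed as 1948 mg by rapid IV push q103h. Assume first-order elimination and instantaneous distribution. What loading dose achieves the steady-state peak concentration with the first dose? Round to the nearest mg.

2147 mg

f = (1/2)^(103/30) ≈ 0.092569; accumulation ratio R = 1/(1−f) ≈ 1.10201.
Loading dose to hit Cmax,ss on first dose: D_load = D_maint·R ≈ 1948 × 1.10201 ≈ 2146.72 mg.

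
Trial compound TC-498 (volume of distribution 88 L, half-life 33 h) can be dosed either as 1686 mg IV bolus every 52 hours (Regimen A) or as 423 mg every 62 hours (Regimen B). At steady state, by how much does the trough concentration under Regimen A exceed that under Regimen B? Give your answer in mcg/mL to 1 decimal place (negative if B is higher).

Regimen A: f = (1/2)^(52/33) ≈ 0.3355; Cmin,ss = (1686/88)·f/(1−f) ≈ 9.673 mcg/mL.
Regimen B: f = (1/2)^(62/33) ≈ 0.2719; Cmin,ss = (423/88)·f/(1−f) ≈ 1.795 mcg/mL.
Difference ≈ 9.673 − 1.795 ≈ 7.878 mcg/mL.

7.9 mcg/mL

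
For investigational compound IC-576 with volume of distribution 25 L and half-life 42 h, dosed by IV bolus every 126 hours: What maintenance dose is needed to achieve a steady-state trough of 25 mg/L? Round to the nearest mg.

4375 mg

τ/t½ = 126/42 ≈ 3, so f = (1/2)^(126/42) ≈ 0.125000.
Cmin,ss = (D/Vd)·f/(1−f), so D = Cmin,ss·Vd·(1−f)/f.
D = 25 × 25 × (1−f)/f ≈ 25 × 25 × 7.00000 ≈ 4375.00 mg.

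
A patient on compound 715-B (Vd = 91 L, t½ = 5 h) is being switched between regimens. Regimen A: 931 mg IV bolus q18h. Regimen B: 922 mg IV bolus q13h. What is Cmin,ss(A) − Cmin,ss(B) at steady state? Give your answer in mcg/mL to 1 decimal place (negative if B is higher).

Regimen A: f = (1/2)^(18/5) ≈ 0.0825; Cmin,ss = (931/91)·f/(1−f) ≈ 0.920 mcg/mL.
Regimen B: f = (1/2)^(13/5) ≈ 0.1649; Cmin,ss = (922/91)·f/(1−f) ≈ 2.001 mcg/mL.
Difference ≈ 0.920 − 2.001 ≈ -1.081 mcg/mL.

-1.1 mcg/mL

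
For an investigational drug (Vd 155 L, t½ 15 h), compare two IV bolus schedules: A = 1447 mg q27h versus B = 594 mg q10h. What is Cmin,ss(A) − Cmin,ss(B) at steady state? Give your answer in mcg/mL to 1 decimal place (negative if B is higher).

-2.8 mcg/mL

Regimen A: f = (1/2)^(27/15) ≈ 0.2872; Cmin,ss = (1447/155)·f/(1−f) ≈ 3.761 mcg/mL.
Regimen B: f = (1/2)^(10/15) ≈ 0.6300; Cmin,ss = (594/155)·f/(1−f) ≈ 6.525 mcg/mL.
Difference ≈ 3.761 − 6.525 ≈ -2.764 mcg/mL.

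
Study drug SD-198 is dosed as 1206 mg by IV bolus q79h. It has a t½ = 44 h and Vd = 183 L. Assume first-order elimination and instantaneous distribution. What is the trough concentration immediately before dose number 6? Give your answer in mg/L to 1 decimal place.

2.7 mg/L

f = (1/2)^(τ/t½) = (1/2)^(79/44) ≈ 0.2881.
C₀ = D/Vd = 1206/183 ≈ 6.590 mg/L.
Before the 6th dose, 5 doses have been given. Superposition: Cmin = C₀·(f + f² + … + f^5).
≈ 6.590 × (0.2881 + 0.0830 + 0.0239 + 0.0069 + 0.0020) ≈ 6.590 × 0.4039 ≈ 2.662 mg/L.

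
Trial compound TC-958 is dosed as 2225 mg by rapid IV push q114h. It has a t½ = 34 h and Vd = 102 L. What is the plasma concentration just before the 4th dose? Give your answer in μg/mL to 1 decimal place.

2.4 μg/mL

f = (1/2)^(τ/t½) = (1/2)^(114/34) ≈ 0.0979.
C₀ = D/Vd = 2225/102 ≈ 21.814 μg/mL.
Before the 4th dose, 3 doses have been given. Superposition: Cmin = C₀·(f + f² + … + f^3).
≈ 21.814 × (0.0979 + 0.0096 + 0.0009) ≈ 21.814 × 0.1084 ≈ 2.365 μg/mL.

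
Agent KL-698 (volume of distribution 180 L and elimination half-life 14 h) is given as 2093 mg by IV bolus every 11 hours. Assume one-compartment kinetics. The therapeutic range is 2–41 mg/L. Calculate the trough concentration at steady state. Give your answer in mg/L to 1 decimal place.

16.1 mg/L

τ/t½ = 11/14 ≈ 0.78571, so fraction remaining f = (1/2)^(11/14) ≈ 0.5801.
Accumulation ratio R = 1/(1 − f) ≈ 1/0.4199 ≈ 2.3815.
Each bolus raises the concentration by D/Vd = 2093/180 ≈ 11.628 mg/L.
Steady-state peak Cmax,ss = C₀·R ≈ 11.628 × 2.3815 ≈ 27.692 mg/L.
One interval later, Cmin,ss = Cmax,ss·e^(−kτ) ≈ 27.692 × 0.5801 ≈ 16.064 mg/L.
Trough 16.1 mg/L vs MEC 2 mg/L: adequate.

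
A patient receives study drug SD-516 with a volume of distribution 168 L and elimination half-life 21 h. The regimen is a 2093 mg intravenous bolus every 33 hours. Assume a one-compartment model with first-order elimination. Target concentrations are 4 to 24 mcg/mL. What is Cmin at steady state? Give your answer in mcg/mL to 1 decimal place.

6.3 mcg/mL

k = ln2/t½ = ln2/21 ≈ 0.033007 h⁻¹; fraction remaining f = e^(−kτ) = e^(−0.033007×33) ≈ 0.3365.
At steady state, accumulation factor R = 1/(1 − e^(−kτ)) ≈ 1.5072.
Single-dose peak C₀ = D/Vd = 2093/168 ≈ 12.458 mcg/mL.
Cmax,ss = C₀/(1 − f) ≈ 12.458/0.6635 ≈ 18.776 mcg/mL.
One interval later, Cmin,ss = Cmax,ss·e^(−kτ) ≈ 18.776 × 0.3365 ≈ 6.318 mcg/mL.
Trough 6.3 mcg/mL vs MEC 4 mcg/mL: adequate.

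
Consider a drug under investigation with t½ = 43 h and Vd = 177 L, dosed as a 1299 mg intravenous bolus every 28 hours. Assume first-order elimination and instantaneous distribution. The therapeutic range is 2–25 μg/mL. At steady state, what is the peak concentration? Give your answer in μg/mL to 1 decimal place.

20.2 μg/mL

τ/t½ = 28/43 ≈ 0.65116, so fraction remaining f = (1/2)^(28/43) ≈ 0.6368.
Accumulation ratio R = 1/(1 − f) ≈ 1/0.3632 ≈ 2.7533.
Single-dose peak C₀ = D/Vd = 1299/177 ≈ 7.339 μg/mL.
Steady-state peak Cmax,ss = C₀·R ≈ 7.339 × 2.7533 ≈ 20.206 μg/mL.
Peak 20.2 μg/mL vs MTC 25 μg/mL: below toxic threshold.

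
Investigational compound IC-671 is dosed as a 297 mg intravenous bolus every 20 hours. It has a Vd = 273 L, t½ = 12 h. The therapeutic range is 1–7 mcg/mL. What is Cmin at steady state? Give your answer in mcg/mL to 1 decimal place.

τ/t½ = 20/12 ≈ 1.6667, so fraction remaining f = (1/2)^(20/12) ≈ 0.3150.
At steady state, accumulation factor R = 1/(1 − e^(−kτ)) ≈ 1.4599.
Single-dose peak C₀ = D/Vd = 297/273 ≈ 1.088 mcg/mL.
Cmax,ss = C₀/(1 − f) ≈ 1.088/0.6850 ≈ 1.588 mcg/mL.
One interval later, Cmin,ss = Cmax,ss·e^(−kτ) ≈ 1.588 × 0.3150 ≈ 0.500 mcg/mL.
Trough 0.5 mcg/mL vs MEC 1 mcg/mL: subtherapeutic.

0.5 mcg/mL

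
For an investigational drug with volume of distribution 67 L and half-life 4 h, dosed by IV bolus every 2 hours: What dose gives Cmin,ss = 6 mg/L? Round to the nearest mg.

167 mg

τ/t½ = 2/4 ≈ 0.5, so f = (1/2)^(2/4) ≈ 0.707107.
Cmin,ss = (D/Vd)·f/(1−f), so D = Cmin,ss·Vd·(1−f)/f.
D = 6 × 67 × (1−f)/f ≈ 6 × 67 × 0.41421 ≈ 166.51 mg.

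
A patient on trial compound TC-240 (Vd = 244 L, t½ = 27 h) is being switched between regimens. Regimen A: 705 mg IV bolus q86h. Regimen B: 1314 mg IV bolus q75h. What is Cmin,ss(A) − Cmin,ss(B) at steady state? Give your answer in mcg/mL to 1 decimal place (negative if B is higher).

Regimen A: f = (1/2)^(86/27) ≈ 0.1099; Cmin,ss = (705/244)·f/(1−f) ≈ 0.357 mcg/mL.
Regimen B: f = (1/2)^(75/27) ≈ 0.1458; Cmin,ss = (1314/244)·f/(1−f) ≈ 0.919 mcg/mL.
Difference ≈ 0.357 − 0.919 ≈ -0.562 mcg/mL.

-0.6 mcg/mL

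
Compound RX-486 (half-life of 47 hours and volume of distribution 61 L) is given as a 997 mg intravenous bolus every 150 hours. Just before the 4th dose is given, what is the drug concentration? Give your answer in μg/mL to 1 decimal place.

f = (1/2)^(τ/t½) = (1/2)^(150/47) ≈ 0.1095.
C₀ = D/Vd = 997/61 ≈ 16.344 μg/mL.
Before the 4th dose, 3 doses have been given. Superposition: Cmin = C₀·(f + f² + … + f^3).
≈ 16.344 × (0.1095 + 0.0120 + 0.0013) ≈ 16.344 × 0.1228 ≈ 2.007 μg/mL.

2.0 μg/mL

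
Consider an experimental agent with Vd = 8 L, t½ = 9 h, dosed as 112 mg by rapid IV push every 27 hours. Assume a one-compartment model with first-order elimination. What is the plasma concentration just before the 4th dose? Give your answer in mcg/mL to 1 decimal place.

f = (1/2)^(τ/t½) = (1/2)^(27/9) ≈ 0.1250.
C₀ = D/Vd = 112/8 ≈ 14.000 mcg/mL.
Before the 4th dose, 3 doses have been given. Superposition: Cmin = C₀·(f + f² + … + f^3).
≈ 14.000 × (0.1250 + 0.0156 + 0.0020) ≈ 14.000 × 0.1426 ≈ 1.996 mcg/mL.

2.0 mcg/mL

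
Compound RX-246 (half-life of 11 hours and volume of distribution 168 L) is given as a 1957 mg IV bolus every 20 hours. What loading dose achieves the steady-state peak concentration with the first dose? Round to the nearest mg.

2732 mg

f = (1/2)^(20/11) ≈ 0.283578; accumulation ratio R = 1/(1−f) ≈ 1.39583.
Loading dose to hit Cmax,ss on first dose: D_load = D_maint·R ≈ 1957 × 1.39583 ≈ 2731.64 mg.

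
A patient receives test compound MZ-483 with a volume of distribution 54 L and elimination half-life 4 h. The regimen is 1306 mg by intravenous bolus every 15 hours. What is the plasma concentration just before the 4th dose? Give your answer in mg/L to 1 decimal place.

f = (1/2)^(τ/t½) = (1/2)^(15/4) ≈ 0.0743.
C₀ = D/Vd = 1306/54 ≈ 24.185 mg/L.
Before the 4th dose, 3 doses have been given. Superposition: Cmin = C₀·(f + f² + … + f^3).
≈ 24.185 × (0.0743 + 0.0055 + 0.0004) ≈ 24.185 × 0.0802 ≈ 1.940 mg/L.

1.9 mg/L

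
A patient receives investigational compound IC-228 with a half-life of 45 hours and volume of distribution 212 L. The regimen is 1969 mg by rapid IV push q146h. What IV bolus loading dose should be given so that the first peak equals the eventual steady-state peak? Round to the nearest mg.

2201 mg

f = (1/2)^(146/45) ≈ 0.105518; accumulation ratio R = 1/(1−f) ≈ 1.11797.
Loading dose to hit Cmax,ss on first dose: D_load = D_maint·R ≈ 1969 × 1.11797 ≈ 2201.28 mg.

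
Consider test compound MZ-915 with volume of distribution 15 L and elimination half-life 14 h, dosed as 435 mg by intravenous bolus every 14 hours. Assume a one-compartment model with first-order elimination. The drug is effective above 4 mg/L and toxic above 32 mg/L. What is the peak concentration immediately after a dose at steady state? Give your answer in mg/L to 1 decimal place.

58.0 mg/L

τ = 14 h = 1 half-life, so f = (1/2)^1 = 0.5.
Accumulation ratio R = 1/(1 − f) = 1/0.5 = 2/1.
Single-dose peak C₀ = D/Vd = 435/15 = 29 mg/L.
Steady-state peak Cmax,ss = C₀·R = 29 × 2/1 ≈ 58.000 mg/L.
Peak 58.0 mg/L vs MTC 32 mg/L: exceeds toxic threshold.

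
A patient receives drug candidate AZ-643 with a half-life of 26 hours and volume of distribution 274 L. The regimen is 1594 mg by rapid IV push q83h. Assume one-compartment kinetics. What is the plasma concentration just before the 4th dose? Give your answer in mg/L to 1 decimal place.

0.7 mg/L

f = (1/2)^(τ/t½) = (1/2)^(83/26) ≈ 0.1094.
C₀ = D/Vd = 1594/274 ≈ 5.818 mg/L.
Before the 4th dose, 3 doses have been given. Superposition: Cmin = C₀·(f + f² + … + f^3).
≈ 5.818 × (0.1094 + 0.0120 + 0.0013) ≈ 5.818 × 0.1227 ≈ 0.714 mg/L.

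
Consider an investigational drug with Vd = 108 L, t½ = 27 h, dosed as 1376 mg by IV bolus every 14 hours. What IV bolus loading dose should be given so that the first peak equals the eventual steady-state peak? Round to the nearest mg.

4558 mg

f = (1/2)^(14/27) ≈ 0.698088; accumulation ratio R = 1/(1−f) ≈ 3.31222.
Loading dose to hit Cmax,ss on first dose: D_load = D_maint·R ≈ 1376 × 3.31222 ≈ 4557.61 mg.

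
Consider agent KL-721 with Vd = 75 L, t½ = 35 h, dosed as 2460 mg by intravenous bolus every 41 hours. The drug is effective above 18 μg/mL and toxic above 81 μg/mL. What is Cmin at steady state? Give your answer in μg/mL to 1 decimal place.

26.2 μg/mL

Over one 41-h interval, 41/35 ≈ 1.1714 half-lives elapse, leaving f ≈ 0.4440 of each dose.
Single-dose peak C₀ = D/Vd = 2460/75 ≈ 32.800 μg/mL.
Steady-state trough Cmin,ss = C₀·f/(1−f) ≈ 32.800 × 0.4440/0.5560 ≈ 26.193 μg/mL.
Trough 26.2 μg/mL vs MEC 18 μg/mL: adequate.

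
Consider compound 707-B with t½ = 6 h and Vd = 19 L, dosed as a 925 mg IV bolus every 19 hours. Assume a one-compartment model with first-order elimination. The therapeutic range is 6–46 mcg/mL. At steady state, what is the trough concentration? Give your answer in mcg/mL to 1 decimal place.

6.1 mcg/mL

Over one 19-h interval, 19/6 ≈ 3.1667 half-lives elapse, leaving f ≈ 0.1114 of each dose.
Each bolus raises the concentration by D/Vd = 925/19 ≈ 48.684 mcg/mL.
Steady-state trough Cmin,ss = C₀·f/(1−f) ≈ 48.684 × 0.1114/0.8886 ≈ 6.103 mcg/mL.
Trough 6.1 mcg/mL vs MEC 6 mcg/mL: adequate.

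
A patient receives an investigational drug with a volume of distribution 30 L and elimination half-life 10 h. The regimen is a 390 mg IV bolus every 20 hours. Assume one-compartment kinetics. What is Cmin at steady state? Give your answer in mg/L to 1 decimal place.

τ = 20 h = 2 half-lives, so f = (1/2)^2 = 0.25.
Accumulation ratio R = 1/(1 − f) = 1/0.75 = 4/3.
Single-dose peak C₀ = D/Vd = 390/30 = 13 mg/L.
Steady-state peak Cmax,ss = C₀·R = 13 × 4/3 ≈ 17.333 mg/L.
Steady-state trough Cmin,ss = Cmax,ss·f ≈ 17.333 × 0.25 ≈ 4.333 mg/L.

4.3 mg/L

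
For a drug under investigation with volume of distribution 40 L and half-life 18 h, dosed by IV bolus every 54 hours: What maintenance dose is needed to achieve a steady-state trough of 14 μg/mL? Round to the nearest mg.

τ/t½ = 54/18 ≈ 3, so f = (1/2)^(54/18) ≈ 0.125000.
Cmin,ss = (D/Vd)·f/(1−f), so D = Cmin,ss·Vd·(1−f)/f.
D = 14 × 40 × (1−f)/f ≈ 14 × 40 × 7.00000 ≈ 3920.00 mg.

3920 mg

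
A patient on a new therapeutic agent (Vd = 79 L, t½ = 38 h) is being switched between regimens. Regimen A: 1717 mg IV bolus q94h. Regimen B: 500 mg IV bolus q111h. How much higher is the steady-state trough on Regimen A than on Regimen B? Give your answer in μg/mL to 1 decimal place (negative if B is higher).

Regimen A: f = (1/2)^(94/38) ≈ 0.1800; Cmin,ss = (1717/79)·f/(1−f) ≈ 4.771 μg/mL.
Regimen B: f = (1/2)^(111/38) ≈ 0.1320; Cmin,ss = (500/79)·f/(1−f) ≈ 0.962 μg/mL.
Difference ≈ 4.771 − 0.962 ≈ 3.809 μg/mL.

3.8 μg/mL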